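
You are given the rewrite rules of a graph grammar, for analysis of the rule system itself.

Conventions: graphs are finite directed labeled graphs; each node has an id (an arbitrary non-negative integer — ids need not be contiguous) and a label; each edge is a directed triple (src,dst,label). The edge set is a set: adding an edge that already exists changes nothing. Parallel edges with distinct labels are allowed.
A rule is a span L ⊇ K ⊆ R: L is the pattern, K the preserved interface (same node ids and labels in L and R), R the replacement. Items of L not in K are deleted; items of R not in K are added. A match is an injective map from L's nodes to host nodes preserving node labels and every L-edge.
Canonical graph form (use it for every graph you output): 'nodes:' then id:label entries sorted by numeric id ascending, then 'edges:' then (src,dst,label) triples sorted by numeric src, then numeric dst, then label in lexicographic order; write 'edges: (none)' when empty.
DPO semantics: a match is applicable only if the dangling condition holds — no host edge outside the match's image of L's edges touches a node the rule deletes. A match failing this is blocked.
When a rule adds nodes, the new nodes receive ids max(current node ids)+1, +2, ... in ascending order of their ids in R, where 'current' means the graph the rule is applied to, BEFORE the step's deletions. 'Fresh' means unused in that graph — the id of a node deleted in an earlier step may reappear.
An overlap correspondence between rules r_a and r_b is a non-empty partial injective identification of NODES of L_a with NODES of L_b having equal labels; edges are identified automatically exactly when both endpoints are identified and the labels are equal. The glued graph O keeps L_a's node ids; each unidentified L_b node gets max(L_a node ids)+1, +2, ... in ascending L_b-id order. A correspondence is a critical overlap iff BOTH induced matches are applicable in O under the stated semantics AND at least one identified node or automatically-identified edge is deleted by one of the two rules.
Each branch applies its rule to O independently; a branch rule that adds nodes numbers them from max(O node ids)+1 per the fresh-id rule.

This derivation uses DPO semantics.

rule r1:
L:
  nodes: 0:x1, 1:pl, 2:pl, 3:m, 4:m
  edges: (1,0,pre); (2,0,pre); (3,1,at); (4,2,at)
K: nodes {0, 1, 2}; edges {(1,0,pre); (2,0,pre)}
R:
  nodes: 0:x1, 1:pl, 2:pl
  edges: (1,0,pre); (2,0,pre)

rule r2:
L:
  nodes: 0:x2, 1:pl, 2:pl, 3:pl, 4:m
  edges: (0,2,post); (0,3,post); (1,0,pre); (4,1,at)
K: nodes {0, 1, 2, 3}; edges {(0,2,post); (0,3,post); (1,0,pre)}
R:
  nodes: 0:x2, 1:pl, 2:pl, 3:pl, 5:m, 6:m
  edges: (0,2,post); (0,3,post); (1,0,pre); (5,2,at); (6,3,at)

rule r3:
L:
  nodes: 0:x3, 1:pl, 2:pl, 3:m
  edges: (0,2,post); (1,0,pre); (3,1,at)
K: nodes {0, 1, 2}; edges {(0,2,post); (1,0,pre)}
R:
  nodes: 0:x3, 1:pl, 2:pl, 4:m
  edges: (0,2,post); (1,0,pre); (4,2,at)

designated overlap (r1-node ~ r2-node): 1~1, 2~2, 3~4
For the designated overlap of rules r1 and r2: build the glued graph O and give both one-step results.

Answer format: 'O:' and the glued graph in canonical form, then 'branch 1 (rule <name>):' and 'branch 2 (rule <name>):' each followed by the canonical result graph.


O:
nodes: 0:x1, 1:pl, 2:pl, 3:m, 4:m, 5:x2, 6:pl
edges: (1,0,pre); (1,5,pre); (2,0,pre); (3,1,at); (4,2,at); (5,2,post); (5,6,post)
branch 1 (rule r1):
nodes: 0:x1, 1:pl, 2:pl, 5:x2, 6:pl
edges: (1,0,pre); (1,5,pre); (2,0,pre); (5,2,post); (5,6,post)
branch 2 (rule r2):
nodes: 0:x1, 1:pl, 2:pl, 4:m, 5:x2, 6:pl, 7:m, 8:m
edges: (1,0,pre); (1,5,pre); (2,0,pre); (4,2,at); (5,2,post); (5,6,post); (7,2,at); (8,6,at)


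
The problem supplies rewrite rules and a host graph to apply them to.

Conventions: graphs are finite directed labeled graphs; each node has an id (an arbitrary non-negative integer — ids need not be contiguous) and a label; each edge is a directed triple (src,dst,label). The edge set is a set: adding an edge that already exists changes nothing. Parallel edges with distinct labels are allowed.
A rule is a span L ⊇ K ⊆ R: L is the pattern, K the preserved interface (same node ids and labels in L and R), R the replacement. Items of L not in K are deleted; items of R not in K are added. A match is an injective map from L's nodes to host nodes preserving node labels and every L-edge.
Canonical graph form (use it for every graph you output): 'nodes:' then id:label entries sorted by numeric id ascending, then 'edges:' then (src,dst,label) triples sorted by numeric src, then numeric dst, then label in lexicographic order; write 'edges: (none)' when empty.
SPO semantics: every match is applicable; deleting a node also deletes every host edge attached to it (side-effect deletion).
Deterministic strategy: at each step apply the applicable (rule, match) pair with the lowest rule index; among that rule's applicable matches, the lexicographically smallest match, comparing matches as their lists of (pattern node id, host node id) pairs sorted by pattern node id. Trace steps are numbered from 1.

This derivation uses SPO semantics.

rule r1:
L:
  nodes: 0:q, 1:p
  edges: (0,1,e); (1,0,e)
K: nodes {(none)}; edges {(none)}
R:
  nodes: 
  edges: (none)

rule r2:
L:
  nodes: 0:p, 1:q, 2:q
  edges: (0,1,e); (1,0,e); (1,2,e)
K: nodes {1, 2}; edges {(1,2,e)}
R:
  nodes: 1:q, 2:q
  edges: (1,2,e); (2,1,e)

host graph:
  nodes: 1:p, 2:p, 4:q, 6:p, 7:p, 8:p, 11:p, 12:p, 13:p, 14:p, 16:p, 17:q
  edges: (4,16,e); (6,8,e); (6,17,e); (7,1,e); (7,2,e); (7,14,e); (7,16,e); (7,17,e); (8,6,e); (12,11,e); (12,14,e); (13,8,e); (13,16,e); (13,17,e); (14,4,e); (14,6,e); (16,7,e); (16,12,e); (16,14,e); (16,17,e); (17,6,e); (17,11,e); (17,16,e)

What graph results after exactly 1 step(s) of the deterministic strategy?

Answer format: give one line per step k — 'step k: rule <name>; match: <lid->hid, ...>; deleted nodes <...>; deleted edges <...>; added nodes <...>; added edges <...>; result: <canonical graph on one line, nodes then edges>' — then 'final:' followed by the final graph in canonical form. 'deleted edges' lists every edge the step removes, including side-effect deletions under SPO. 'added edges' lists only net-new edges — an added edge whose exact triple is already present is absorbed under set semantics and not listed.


step 1: rule r1; match: 0->17, 1->6; deleted nodes 6, 17; deleted edges (6,8,e); (6,17,e); (7,17,e); (8,6,e); (13,17,e); (14,6,e); (16,17,e); (17,6,e); (17,11,e); (17,16,e); added nodes (none); added edges (none); result: nodes: 1:p, 2:p, 4:q, 7:p, 8:p, 11:p, 12:p, 13:p, 14:p, 16:p edges: (4,16,e); (7,1,e); (7,2,e); (7,14,e); (7,16,e); (12,11,e); (12,14,e); (13,8,e); (13,16,e); (14,4,e); (16,7,e); (16,12,e); (16,14,e)
final:
nodes: 1:p, 2:p, 4:q, 7:p, 8:p, 11:p, 12:p, 13:p, 14:p, 16:p
edges: (4,16,e); (7,1,e); (7,2,e); (7,14,e); (7,16,e); (12,11,e); (12,14,e); (13,8,e); (13,16,e); (14,4,e); (16,7,e); (16,12,e); (16,14,e)


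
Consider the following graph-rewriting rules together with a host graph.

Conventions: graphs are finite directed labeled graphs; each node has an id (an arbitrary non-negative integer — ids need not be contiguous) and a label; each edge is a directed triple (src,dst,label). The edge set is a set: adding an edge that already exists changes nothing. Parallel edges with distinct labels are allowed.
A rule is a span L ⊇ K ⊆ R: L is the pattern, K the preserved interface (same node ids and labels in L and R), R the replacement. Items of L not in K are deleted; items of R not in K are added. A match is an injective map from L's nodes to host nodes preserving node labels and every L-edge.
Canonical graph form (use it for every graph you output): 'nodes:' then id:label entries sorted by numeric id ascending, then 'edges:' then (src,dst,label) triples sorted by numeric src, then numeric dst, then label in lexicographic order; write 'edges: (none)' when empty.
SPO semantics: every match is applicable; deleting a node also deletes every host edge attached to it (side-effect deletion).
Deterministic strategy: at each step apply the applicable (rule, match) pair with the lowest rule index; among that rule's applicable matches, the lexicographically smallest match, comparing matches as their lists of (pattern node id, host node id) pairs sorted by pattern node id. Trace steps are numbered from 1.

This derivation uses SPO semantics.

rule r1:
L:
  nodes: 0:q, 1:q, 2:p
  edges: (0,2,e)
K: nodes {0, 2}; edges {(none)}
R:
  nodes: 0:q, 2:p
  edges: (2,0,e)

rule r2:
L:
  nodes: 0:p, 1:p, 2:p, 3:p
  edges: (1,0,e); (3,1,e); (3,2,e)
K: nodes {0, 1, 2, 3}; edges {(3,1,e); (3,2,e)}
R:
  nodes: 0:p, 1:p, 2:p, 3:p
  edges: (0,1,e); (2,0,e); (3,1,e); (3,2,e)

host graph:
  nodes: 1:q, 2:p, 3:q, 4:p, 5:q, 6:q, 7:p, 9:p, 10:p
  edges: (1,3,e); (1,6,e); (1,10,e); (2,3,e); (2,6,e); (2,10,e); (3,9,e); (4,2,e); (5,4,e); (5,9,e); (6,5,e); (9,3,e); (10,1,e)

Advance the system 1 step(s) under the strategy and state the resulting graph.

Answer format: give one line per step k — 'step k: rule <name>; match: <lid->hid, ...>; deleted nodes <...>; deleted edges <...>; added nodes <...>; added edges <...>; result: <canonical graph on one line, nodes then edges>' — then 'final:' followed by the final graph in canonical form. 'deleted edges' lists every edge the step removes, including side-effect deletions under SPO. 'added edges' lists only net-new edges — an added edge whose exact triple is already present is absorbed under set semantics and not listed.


step 1: rule r1; match: 0->1, 1->3, 2->10; deleted nodes 3; deleted edges (1,3,e); (1,10,e); (2,3,e); (3,9,e); (9,3,e); added nodes (none); added edges (none); result: nodes: 1:q, 2:p, 4:p, 5:q, 6:q, 7:p, 9:p, 10:p edges: (1,6,e); (2,6,e); (2,10,e); (4,2,e); (5,4,e); (5,9,e); (6,5,e); (10,1,e)
final:
nodes: 1:q, 2:p, 4:p, 5:q, 6:q, 7:p, 9:p, 10:p
edges: (1,6,e); (2,6,e); (2,10,e); (4,2,e); (5,4,e); (5,9,e); (6,5,e); (10,1,e)


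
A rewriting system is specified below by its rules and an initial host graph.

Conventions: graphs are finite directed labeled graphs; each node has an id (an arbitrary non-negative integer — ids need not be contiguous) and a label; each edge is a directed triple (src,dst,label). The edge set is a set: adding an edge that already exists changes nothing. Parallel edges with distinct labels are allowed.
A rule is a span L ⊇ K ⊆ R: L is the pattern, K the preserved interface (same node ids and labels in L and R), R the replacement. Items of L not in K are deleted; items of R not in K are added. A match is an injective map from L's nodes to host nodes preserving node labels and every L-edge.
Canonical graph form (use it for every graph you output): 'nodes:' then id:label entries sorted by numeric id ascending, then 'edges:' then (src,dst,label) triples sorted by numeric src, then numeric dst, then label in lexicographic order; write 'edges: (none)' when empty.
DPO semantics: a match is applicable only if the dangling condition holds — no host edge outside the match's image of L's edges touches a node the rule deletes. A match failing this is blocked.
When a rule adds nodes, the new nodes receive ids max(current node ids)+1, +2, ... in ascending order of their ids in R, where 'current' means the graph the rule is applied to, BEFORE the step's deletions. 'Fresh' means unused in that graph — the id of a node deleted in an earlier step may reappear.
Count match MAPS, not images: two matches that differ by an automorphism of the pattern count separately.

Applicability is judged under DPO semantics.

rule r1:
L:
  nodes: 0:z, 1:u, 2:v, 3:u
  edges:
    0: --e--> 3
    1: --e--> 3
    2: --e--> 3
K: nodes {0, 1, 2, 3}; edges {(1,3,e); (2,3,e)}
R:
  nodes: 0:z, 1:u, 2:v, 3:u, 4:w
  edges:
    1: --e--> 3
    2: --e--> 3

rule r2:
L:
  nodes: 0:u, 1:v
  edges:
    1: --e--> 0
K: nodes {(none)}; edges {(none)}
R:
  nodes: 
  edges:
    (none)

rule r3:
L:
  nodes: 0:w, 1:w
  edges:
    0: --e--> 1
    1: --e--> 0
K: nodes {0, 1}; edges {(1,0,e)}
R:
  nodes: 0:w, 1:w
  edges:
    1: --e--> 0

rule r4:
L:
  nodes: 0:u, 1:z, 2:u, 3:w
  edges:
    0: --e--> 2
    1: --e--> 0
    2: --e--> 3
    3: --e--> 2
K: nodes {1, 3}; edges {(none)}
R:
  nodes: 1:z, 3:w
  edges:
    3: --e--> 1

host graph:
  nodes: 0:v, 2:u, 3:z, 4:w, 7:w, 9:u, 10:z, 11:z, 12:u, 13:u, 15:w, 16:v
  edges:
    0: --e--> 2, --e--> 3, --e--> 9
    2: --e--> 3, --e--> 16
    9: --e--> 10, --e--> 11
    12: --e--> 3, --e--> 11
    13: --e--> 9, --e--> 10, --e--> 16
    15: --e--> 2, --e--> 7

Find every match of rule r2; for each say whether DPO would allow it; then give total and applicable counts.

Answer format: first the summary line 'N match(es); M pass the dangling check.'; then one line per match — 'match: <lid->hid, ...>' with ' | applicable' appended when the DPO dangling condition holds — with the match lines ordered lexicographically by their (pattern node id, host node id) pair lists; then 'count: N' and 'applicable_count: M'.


2 match(es); 0 pass the dangling check.
match: 0->2, 1->0
match: 0->9, 1->0
count: 2
applicable_count: 0


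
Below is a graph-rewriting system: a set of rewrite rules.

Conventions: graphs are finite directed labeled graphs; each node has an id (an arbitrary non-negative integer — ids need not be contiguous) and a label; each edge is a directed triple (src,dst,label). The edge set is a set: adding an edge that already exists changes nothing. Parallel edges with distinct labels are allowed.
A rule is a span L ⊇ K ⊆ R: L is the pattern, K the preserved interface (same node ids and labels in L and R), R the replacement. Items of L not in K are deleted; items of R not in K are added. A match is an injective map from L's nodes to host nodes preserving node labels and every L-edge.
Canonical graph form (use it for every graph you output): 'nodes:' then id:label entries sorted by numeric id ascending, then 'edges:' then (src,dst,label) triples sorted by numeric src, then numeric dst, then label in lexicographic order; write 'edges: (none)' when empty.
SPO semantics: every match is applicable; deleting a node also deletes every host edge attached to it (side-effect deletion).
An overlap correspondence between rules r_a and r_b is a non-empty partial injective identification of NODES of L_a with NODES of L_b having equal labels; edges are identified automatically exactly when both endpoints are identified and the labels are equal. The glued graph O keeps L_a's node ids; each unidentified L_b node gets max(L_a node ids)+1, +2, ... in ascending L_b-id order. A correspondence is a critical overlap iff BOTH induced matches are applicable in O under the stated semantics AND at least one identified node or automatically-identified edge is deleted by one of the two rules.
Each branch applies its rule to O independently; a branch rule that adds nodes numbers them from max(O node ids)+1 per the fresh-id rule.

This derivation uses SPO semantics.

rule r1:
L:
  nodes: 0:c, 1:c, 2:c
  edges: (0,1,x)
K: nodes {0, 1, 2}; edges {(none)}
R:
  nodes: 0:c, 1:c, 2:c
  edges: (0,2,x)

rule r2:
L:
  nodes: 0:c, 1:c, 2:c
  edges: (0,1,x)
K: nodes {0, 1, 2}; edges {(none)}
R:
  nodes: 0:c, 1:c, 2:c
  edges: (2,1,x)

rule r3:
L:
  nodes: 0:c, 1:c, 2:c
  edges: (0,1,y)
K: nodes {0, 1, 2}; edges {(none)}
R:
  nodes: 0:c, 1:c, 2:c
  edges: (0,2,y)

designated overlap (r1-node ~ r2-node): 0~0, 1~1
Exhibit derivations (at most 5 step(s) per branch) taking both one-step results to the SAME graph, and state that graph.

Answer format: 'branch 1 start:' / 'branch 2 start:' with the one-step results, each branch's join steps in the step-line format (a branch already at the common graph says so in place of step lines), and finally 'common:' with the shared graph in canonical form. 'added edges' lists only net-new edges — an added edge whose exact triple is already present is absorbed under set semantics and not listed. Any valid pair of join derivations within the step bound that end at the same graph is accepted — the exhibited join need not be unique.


branch 1 start:
nodes: 0:c, 1:c, 2:c, 3:c
edges: (0,2,x)
branch 2 start:
nodes: 0:c, 1:c, 2:c, 3:c
edges: (3,1,x)
branch 1 step 1: rule r1; match: 0->0, 1->2, 2->1; deleted nodes (none); deleted edges (0,2,x); added nodes (none); added edges (0,1,x); result: nodes: 0:c, 1:c, 2:c, 3:c edges: (0,1,x)
branch 2 step 1: rule r2; match: 0->3, 1->1, 2->0; deleted nodes (none); deleted edges (3,1,x); added nodes (none); added edges (0,1,x); result: nodes: 0:c, 1:c, 2:c, 3:c edges: (0,1,x)
common:
nodes: 0:c, 1:c, 2:c, 3:c
edges: (0,1,x)


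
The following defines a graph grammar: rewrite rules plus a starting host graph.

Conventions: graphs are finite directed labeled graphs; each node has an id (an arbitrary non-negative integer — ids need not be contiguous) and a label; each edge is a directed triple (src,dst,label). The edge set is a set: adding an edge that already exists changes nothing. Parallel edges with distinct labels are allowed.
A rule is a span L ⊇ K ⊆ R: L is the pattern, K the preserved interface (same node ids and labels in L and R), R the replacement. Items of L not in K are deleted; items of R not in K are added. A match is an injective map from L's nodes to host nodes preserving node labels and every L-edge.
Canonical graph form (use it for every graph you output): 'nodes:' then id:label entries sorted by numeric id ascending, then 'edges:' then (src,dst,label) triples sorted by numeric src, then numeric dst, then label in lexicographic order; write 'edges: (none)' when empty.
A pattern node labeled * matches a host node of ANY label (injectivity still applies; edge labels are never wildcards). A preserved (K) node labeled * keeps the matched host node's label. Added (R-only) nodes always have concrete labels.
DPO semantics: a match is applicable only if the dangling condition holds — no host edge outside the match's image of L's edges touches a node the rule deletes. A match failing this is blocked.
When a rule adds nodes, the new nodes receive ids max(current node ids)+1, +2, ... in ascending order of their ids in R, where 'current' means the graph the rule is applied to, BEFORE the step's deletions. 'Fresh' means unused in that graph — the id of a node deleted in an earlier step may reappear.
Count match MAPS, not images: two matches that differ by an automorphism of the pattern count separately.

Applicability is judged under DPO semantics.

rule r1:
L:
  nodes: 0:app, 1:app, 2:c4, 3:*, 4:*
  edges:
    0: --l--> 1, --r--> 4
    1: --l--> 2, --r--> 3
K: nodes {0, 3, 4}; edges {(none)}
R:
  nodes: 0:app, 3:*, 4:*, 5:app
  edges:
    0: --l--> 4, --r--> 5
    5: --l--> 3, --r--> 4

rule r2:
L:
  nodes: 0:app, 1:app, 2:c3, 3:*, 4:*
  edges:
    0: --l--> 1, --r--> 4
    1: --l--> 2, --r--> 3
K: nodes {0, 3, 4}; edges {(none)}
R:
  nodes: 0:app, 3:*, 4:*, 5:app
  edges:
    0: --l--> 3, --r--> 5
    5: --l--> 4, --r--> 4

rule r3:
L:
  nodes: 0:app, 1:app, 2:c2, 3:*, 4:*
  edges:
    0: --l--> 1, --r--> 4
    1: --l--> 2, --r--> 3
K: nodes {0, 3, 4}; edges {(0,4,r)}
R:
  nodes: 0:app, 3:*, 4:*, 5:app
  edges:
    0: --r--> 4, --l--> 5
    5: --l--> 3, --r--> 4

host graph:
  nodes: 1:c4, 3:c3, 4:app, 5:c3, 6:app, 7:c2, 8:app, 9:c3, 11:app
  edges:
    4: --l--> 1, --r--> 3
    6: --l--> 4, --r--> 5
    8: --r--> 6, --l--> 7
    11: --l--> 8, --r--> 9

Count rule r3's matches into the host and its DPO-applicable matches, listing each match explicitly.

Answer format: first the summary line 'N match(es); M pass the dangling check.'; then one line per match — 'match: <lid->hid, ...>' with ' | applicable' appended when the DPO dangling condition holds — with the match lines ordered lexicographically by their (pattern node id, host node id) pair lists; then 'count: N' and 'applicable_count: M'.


1 match(es); 1 pass the dangling check.
match: 0->11, 1->8, 2->7, 3->6, 4->9 | applicable
count: 1
applicable_count: 1


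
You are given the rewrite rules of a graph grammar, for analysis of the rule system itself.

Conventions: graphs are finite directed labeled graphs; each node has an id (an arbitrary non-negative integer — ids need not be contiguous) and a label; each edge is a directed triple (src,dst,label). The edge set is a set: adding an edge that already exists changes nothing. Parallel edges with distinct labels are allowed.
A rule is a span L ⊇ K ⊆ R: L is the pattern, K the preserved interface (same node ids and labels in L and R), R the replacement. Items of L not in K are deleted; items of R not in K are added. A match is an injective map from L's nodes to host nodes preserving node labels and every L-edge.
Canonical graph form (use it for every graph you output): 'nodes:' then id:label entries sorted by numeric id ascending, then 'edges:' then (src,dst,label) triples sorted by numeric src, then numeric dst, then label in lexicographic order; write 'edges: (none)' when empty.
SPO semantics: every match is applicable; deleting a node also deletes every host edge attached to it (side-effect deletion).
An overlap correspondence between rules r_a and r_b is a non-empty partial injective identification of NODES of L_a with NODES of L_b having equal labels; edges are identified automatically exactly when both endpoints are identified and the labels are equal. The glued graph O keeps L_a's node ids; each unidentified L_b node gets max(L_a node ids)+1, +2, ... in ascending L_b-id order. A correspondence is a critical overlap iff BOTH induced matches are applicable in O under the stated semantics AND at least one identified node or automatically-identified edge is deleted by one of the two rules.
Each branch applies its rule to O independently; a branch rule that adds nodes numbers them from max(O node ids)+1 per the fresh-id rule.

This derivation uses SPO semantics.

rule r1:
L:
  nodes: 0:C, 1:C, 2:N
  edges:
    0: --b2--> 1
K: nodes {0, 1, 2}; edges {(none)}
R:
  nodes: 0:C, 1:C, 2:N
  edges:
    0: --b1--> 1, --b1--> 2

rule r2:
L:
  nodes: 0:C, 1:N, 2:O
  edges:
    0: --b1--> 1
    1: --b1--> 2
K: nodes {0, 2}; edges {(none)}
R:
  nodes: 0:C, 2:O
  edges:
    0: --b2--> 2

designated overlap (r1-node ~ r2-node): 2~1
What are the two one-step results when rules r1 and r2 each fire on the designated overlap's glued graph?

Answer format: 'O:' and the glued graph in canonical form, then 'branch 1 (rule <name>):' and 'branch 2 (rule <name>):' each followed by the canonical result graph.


O:
nodes: 0:C, 1:C, 2:N, 3:C, 4:O
edges: (0,1,b2); (2,4,b1); (3,2,b1)
branch 1 (rule r1):
nodes: 0:C, 1:C, 2:N, 3:C, 4:O
edges: (0,1,b1); (0,2,b1); (2,4,b1); (3,2,b1)
branch 2 (rule r2):
nodes: 0:C, 1:C, 3:C, 4:O
edges: (0,1,b2); (3,4,b2)


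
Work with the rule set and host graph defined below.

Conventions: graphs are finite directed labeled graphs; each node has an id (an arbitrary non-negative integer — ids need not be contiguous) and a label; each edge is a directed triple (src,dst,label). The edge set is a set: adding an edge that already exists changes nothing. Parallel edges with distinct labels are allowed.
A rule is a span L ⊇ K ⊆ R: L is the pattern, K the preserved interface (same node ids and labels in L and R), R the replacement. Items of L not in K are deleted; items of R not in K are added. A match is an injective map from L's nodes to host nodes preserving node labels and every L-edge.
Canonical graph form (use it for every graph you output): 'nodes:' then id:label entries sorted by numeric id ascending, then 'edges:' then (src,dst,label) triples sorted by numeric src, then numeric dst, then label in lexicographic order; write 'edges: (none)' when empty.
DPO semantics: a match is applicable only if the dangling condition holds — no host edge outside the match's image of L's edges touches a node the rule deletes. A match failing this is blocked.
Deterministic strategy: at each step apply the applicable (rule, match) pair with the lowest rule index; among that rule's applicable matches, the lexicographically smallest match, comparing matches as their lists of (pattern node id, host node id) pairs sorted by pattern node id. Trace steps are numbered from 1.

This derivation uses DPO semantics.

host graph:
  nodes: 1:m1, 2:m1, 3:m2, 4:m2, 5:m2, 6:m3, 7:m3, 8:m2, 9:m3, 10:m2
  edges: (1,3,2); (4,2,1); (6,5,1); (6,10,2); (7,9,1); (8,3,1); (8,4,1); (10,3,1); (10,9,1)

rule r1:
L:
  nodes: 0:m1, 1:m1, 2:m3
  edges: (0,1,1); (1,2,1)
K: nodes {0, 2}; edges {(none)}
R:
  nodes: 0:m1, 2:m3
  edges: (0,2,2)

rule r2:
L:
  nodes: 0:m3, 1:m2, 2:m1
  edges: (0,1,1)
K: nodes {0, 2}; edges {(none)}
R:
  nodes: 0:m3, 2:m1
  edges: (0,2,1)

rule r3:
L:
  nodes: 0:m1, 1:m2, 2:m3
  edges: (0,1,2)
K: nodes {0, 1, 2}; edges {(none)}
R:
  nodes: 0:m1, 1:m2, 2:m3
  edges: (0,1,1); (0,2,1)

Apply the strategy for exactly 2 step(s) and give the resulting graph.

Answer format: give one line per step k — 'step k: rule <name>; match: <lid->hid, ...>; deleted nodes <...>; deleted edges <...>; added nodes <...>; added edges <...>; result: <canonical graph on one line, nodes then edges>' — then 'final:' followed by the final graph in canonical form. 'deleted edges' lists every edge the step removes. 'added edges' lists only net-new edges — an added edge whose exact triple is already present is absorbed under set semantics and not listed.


step 1: rule r2; match: 0->6, 1->5, 2->1; deleted nodes 5; deleted edges (6,5,1); added nodes (none); added edges (6,1,1); result: nodes: 1:m1, 2:m1, 3:m2, 4:m2, 6:m3, 7:m3, 8:m2, 9:m3, 10:m2 edges: (1,3,2); (4,2,1); (6,1,1); (6,10,2); (7,9,1); (8,3,1); (8,4,1); (10,3,1); (10,9,1)
step 2: rule r3; match: 0->1, 1->3, 2->6; deleted nodes (none); deleted edges (1,3,2); added nodes (none); added edges (1,3,1); (1,6,1); result: nodes: 1:m1, 2:m1, 3:m2, 4:m2, 6:m3, 7:m3, 8:m2, 9:m3, 10:m2 edges: (1,3,1); (1,6,1); (4,2,1); (6,1,1); (6,10,2); (7,9,1); (8,3,1); (8,4,1); (10,3,1); (10,9,1)
final:
nodes: 1:m1, 2:m1, 3:m2, 4:m2, 6:m3, 7:m3, 8:m2, 9:m3, 10:m2
edges: (1,3,1); (1,6,1); (4,2,1); (6,1,1); (6,10,2); (7,9,1); (8,3,1); (8,4,1); (10,3,1); (10,9,1)


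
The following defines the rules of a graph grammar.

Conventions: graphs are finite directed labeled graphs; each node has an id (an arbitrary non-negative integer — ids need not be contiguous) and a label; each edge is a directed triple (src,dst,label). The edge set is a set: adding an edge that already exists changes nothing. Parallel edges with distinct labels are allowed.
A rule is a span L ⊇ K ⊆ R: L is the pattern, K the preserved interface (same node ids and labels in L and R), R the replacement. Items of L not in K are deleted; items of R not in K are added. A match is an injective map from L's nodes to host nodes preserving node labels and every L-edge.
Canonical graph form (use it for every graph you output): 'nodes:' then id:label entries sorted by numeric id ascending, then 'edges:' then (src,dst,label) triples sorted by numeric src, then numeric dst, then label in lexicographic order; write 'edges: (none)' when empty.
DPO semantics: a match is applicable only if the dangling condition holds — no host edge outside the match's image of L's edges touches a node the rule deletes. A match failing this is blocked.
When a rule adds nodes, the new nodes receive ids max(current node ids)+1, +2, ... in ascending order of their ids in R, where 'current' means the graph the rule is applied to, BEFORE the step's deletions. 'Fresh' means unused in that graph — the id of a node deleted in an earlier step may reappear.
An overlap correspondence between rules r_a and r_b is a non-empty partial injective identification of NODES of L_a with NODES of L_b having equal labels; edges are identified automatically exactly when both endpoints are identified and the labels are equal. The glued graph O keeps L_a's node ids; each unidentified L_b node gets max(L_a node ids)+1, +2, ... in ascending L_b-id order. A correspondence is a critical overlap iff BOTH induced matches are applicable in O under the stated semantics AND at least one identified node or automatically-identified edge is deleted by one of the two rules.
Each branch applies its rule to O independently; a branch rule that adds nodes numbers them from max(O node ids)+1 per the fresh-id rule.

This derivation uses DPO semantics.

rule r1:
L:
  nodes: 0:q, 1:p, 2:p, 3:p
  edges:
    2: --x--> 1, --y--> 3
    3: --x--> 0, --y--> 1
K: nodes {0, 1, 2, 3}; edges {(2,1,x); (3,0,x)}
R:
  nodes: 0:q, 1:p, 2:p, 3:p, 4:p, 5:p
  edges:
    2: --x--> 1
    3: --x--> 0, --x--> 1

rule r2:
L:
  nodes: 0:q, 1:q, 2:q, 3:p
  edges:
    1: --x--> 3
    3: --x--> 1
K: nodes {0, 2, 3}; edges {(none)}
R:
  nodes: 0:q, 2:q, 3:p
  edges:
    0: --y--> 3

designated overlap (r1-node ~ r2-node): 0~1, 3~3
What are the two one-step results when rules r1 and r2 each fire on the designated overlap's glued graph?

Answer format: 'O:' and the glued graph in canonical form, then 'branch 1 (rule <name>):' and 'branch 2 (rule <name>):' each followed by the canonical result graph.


O:
nodes: 0:q, 1:p, 2:p, 3:p, 4:q, 5:q
edges: (0,3,x); (2,1,x); (2,3,y); (3,0,x); (3,1,y)
branch 1 (rule r1):
nodes: 0:q, 1:p, 2:p, 3:p, 4:q, 5:q, 6:p, 7:p
edges: (0,3,x); (2,1,x); (3,0,x); (3,1,x)
branch 2 (rule r2):
nodes: 1:p, 2:p, 3:p, 4:q, 5:q
edges: (2,1,x); (2,3,y); (3,1,y); (4,3,y)


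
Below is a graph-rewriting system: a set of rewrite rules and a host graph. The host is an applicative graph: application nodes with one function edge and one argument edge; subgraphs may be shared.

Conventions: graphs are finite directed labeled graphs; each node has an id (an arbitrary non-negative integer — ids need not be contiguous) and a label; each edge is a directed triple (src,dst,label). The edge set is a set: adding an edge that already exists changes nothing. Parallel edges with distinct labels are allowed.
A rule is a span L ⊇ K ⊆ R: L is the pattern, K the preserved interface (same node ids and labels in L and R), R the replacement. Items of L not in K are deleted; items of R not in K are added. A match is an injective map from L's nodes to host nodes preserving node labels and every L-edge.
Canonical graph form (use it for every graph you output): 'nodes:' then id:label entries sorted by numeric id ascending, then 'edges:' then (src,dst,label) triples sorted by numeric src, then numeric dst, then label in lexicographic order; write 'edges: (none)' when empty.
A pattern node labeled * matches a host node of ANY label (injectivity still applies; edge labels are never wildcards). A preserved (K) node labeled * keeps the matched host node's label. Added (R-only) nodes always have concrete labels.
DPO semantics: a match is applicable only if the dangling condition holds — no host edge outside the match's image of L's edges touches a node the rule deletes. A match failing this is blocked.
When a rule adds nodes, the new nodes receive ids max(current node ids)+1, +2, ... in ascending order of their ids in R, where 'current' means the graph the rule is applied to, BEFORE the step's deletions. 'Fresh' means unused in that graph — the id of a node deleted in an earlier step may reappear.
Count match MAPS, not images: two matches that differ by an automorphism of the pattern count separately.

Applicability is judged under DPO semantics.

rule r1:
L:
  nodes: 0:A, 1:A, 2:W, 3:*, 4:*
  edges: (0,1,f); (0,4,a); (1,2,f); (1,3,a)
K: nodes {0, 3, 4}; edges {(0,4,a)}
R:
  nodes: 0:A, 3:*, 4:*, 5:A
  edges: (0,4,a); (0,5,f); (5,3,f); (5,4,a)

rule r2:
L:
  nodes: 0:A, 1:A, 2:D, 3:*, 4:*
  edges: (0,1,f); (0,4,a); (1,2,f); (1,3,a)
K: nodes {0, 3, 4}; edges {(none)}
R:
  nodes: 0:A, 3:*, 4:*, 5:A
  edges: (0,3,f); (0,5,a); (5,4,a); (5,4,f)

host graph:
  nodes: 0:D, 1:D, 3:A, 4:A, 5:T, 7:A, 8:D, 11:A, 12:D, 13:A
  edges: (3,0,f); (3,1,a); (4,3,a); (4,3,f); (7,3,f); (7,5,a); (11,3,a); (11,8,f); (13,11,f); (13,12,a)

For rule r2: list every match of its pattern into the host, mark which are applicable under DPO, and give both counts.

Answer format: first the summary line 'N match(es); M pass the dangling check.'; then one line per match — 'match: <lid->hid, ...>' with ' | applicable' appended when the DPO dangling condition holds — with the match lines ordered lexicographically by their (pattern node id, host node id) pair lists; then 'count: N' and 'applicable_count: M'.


2 match(es); 1 pass the dangling check.
match: 0->7, 1->3, 2->0, 3->1, 4->5
match: 0->13, 1->11, 2->8, 3->3, 4->12 | applicable
count: 2
applicable_count: 1


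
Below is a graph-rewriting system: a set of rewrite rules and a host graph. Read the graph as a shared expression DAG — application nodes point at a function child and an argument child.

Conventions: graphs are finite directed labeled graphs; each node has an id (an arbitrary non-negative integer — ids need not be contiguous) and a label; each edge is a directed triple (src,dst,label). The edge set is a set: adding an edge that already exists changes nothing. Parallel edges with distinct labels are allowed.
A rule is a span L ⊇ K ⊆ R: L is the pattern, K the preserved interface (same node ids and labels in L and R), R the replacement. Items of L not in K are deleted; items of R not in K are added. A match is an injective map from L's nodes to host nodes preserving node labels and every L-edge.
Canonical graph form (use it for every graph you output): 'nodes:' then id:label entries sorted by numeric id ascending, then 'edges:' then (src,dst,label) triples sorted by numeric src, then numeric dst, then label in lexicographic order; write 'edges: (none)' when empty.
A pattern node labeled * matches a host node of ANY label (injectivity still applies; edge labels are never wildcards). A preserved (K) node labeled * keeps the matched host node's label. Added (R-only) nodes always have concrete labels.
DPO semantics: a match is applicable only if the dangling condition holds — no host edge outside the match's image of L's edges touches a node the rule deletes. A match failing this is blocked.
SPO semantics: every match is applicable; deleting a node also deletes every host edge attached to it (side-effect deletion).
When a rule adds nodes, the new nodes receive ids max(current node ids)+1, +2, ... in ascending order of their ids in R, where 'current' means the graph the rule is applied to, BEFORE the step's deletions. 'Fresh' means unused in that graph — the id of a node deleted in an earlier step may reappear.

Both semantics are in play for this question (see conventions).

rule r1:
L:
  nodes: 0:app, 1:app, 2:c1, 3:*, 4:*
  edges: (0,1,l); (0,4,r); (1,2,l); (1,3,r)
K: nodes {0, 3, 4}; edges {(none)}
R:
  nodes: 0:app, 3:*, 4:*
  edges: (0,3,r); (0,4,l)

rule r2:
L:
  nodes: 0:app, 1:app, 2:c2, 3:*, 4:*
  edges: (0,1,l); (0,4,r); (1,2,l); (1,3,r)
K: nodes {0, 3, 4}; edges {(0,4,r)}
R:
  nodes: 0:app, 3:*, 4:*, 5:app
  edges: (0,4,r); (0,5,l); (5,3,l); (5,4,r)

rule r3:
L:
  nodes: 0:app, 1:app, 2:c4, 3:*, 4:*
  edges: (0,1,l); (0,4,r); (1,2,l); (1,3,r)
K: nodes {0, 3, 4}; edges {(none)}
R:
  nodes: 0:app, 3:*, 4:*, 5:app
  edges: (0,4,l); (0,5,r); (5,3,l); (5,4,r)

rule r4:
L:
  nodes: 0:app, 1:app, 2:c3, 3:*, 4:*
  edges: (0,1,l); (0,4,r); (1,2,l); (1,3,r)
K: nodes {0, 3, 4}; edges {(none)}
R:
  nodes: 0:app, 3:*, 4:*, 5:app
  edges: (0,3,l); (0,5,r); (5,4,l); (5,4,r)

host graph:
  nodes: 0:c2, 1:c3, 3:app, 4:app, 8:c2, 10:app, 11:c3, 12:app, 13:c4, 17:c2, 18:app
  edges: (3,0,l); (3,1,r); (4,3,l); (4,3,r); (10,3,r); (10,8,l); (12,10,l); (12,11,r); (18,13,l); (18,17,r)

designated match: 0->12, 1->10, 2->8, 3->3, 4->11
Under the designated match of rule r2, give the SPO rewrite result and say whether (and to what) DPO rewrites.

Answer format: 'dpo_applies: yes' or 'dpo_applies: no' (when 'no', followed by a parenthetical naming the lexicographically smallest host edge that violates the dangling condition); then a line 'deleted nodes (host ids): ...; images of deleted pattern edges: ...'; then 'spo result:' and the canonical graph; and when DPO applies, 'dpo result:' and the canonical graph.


dpo_applies: yes
deleted nodes (host ids): 8, 10; images of deleted pattern edges: (10,3,r); (10,8,l); (12,10,l)
spo result:
nodes: 0:c2, 1:c3, 3:app, 4:app, 11:c3, 12:app, 13:c4, 17:c2, 18:app, 19:app
edges: (3,0,l); (3,1,r); (4,3,l); (4,3,r); (12,11,r); (12,19,l); (18,13,l); (18,17,r); (19,3,l); (19,11,r)
dpo result:
nodes: 0:c2, 1:c3, 3:app, 4:app, 11:c3, 12:app, 13:c4, 17:c2, 18:app, 19:app
edges: (3,0,l); (3,1,r); (4,3,l); (4,3,r); (12,11,r); (12,19,l); (18,13,l); (18,17,r); (19,3,l); (19,11,r)


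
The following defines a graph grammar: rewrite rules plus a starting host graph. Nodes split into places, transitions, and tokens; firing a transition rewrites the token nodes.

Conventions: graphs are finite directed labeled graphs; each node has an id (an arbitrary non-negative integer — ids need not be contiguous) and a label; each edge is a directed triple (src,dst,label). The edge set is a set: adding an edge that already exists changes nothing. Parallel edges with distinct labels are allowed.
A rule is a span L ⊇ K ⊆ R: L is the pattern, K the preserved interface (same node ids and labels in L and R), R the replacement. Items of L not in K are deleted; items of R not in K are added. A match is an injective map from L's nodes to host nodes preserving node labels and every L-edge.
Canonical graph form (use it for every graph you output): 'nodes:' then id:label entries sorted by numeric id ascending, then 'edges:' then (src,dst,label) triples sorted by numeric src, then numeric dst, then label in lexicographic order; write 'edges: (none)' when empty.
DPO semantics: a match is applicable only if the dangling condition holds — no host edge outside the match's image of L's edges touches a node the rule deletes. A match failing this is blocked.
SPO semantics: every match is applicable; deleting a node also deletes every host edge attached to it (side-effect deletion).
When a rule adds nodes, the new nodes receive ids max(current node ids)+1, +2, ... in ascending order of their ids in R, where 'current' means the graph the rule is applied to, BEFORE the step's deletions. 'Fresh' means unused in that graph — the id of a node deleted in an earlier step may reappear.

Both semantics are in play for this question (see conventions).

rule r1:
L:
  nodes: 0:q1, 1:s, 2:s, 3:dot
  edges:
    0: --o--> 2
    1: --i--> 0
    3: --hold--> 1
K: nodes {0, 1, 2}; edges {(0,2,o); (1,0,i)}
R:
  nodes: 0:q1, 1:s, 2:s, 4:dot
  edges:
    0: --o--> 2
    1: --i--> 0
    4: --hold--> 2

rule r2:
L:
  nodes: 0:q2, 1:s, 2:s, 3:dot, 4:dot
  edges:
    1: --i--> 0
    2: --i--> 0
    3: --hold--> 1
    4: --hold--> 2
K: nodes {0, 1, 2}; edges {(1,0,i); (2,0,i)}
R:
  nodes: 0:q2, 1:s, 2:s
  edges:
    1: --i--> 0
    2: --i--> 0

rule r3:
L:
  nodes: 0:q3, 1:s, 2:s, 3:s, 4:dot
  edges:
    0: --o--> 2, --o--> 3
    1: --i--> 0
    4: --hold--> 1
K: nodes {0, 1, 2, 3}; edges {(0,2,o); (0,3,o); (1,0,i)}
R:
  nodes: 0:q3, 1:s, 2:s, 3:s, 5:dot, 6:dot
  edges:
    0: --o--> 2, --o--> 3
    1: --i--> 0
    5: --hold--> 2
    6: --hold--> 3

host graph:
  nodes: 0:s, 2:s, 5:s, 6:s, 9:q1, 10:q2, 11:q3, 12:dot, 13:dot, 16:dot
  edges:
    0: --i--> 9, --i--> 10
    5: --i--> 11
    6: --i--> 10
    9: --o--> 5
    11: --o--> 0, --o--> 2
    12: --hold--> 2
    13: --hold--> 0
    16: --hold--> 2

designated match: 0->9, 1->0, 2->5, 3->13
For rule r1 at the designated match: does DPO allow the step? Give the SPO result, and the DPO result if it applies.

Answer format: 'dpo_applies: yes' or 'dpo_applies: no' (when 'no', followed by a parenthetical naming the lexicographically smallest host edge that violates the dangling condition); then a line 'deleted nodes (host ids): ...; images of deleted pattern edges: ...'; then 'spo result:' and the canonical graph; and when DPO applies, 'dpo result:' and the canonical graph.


dpo_applies: yes
deleted nodes (host ids): 13; images of deleted pattern edges: (13,0,hold)
spo result:
nodes: 0:s, 2:s, 5:s, 6:s, 9:q1, 10:q2, 11:q3, 12:dot, 16:dot, 17:dot
edges: (0,9,i); (0,10,i); (5,11,i); (6,10,i); (9,5,o); (11,0,o); (11,2,o); (12,2,hold); (16,2,hold); (17,5,hold)
dpo result:
nodes: 0:s, 2:s, 5:s, 6:s, 9:q1, 10:q2, 11:q3, 12:dot, 16:dot, 17:dot
edges: (0,9,i); (0,10,i); (5,11,i); (6,10,i); (9,5,o); (11,0,o); (11,2,o); (12,2,hold); (16,2,hold); (17,5,hold)


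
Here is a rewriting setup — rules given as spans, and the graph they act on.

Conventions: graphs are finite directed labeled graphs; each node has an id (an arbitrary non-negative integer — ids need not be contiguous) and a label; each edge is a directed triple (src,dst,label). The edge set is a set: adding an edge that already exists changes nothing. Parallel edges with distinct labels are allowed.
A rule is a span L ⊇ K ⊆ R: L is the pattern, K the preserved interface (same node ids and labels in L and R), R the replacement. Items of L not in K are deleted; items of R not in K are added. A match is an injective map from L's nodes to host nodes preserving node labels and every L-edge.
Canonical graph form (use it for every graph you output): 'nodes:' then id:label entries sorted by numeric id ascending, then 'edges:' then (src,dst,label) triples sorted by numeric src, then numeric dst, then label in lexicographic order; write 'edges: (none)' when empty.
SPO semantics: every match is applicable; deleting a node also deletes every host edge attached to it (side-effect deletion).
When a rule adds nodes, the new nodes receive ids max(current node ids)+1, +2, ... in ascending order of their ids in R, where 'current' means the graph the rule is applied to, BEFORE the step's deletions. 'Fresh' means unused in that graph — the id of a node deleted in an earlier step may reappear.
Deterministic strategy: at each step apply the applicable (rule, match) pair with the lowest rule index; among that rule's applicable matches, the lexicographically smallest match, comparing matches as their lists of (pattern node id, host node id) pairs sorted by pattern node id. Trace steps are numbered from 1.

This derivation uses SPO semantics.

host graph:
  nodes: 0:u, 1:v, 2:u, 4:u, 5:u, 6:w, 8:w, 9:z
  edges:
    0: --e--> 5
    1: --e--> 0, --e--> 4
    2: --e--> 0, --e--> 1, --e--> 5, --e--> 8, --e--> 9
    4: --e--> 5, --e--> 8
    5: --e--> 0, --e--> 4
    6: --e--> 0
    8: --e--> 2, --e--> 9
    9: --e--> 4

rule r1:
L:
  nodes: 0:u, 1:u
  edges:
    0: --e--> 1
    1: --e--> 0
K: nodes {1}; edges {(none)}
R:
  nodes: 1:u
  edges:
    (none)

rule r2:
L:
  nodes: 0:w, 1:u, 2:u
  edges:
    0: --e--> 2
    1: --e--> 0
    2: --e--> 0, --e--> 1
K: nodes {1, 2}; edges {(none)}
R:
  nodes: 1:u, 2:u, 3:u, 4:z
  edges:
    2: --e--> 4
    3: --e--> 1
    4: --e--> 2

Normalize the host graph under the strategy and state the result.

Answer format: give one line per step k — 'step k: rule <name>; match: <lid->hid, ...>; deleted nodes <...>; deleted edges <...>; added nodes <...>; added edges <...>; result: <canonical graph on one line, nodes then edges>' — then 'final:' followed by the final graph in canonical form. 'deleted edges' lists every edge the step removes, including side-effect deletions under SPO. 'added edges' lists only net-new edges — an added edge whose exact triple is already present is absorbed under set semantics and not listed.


step 1: rule r1; match: 0->0, 1->5; deleted nodes 0; deleted edges (0,5,e); (1,0,e); (2,0,e); (5,0,e); (6,0,e); added nodes (none); added edges (none); result: nodes: 1:v, 2:u, 4:u, 5:u, 6:w, 8:w, 9:z edges: (1,4,e); (2,1,e); (2,5,e); (2,8,e); (2,9,e); (4,5,e); (4,8,e); (5,4,e); (8,2,e); (8,9,e); (9,4,e)
step 2: rule r1; match: 0->4, 1->5; deleted nodes 4; deleted edges (1,4,e); (4,5,e); (4,8,e); (5,4,e); (9,4,e); added nodes (none); added edges (none); result: nodes: 1:v, 2:u, 5:u, 6:w, 8:w, 9:z edges: (2,1,e); (2,5,e); (2,8,e); (2,9,e); (8,2,e); (8,9,e)
final:
nodes: 1:v, 2:u, 5:u, 6:w, 8:w, 9:z
edges: (2,1,e); (2,5,e); (2,8,e); (2,9,e); (8,2,e); (8,9,e)
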